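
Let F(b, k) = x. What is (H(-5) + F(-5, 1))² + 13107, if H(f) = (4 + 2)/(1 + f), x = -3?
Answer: 52509/4 ≈ 13127.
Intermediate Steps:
F(b, k) = -3
H(f) = 6/(1 + f)
(H(-5) + F(-5, 1))² + 13107 = (6/(1 - 5) - 3)² + 13107 = (6/(-4) - 3)² + 13107 = (6*(-¼) - 3)² + 13107 = (-3/2 - 3)² + 13107 = (-9/2)² + 13107 = 81/4 + 13107 = 52509/4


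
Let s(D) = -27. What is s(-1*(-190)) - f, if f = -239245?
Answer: 239218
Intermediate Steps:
s(-1*(-190)) - f = -27 - 1*(-239245) = -27 + 239245 = 239218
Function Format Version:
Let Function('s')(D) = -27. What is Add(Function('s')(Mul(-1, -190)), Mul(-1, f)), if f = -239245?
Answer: 239218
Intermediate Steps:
Add(Function('s')(Mul(-1, -190)), Mul(-1, f)) = Add(-27, Mul(-1, -239245)) = Add(-27, 239245) = 239218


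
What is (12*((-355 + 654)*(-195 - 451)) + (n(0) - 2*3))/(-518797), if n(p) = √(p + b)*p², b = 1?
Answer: 2317854/518797 ≈ 4.4678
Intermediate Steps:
n(p) = p²*√(1 + p) (n(p) = √(p + 1)*p² = √(1 + p)*p² = p²*√(1 + p))
(12*((-355 + 654)*(-195 - 451)) + (n(0) - 2*3))/(-518797) = (12*((-355 + 654)*(-195 - 451)) + (0²*√(1 + 0) - 2*3))/(-518797) = (12*(299*(-646)) + (0*√1 - 6))*(-1/518797) = (12*(-193154) + (0*1 - 6))*(-1/518797) = (-2317848 + (0 - 6))*(-1/518797) = (-2317848 - 6)*(-1/518797) = -2317854*(-1/518797) = 2317854/518797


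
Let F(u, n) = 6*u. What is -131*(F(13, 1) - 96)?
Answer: 2358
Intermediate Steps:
-131*(F(13, 1) - 96) = -131*(6*13 - 96) = -131*(78 - 96) = -131*(-18) = 2358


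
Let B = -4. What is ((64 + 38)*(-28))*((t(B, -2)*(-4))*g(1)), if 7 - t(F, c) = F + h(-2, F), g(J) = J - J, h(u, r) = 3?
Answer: 0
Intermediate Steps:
g(J) = 0
t(F, c) = 4 - F (t(F, c) = 7 - (F + 3) = 7 - (3 + F) = 7 + (-3 - F) = 4 - F)
((64 + 38)*(-28))*((t(B, -2)*(-4))*g(1)) = ((64 + 38)*(-28))*(((4 - 1*(-4))*(-4))*0) = (102*(-28))*(((4 + 4)*(-4))*0) = -2856*8*(-4)*0 = -(-91392)*0 = -2856*0 = 0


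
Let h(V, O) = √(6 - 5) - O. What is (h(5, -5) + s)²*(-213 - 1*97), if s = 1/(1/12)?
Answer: -100440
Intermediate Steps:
s = 12 (s = 1/(1/12) = 12)
h(V, O) = 1 - O (h(V, O) = √1 - O = 1 - O)
(h(5, -5) + s)²*(-213 - 1*97) = ((1 - 1*(-5)) + 12)²*(-213 - 1*97) = ((1 + 5) + 12)²*(-213 - 97) = (6 + 12)²*(-310) = 18²*(-310) = 324*(-310) = -100440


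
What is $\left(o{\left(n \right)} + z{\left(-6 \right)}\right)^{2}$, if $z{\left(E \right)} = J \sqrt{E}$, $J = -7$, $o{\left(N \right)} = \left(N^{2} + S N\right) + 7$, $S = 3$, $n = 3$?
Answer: $331 - 350 i \sqrt{6} \approx 331.0 - 857.32 i$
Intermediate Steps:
$o{\left(N \right)} = 7 + N^{2} + 3 N$ ($o{\left(N \right)} = \left(N^{2} + 3 N\right) + 7 = 7 + N^{2} + 3 N$)
$z{\left(E \right)} = - 7 \sqrt{E}$
$\left(o{\left(n \right)} + z{\left(-6 \right)}\right)^{2} = \left(\left(7 + 3^{2} + 3 \cdot 3\right) - 7 \sqrt{-6}\right)^{2} = \left(\left(7 + 9 + 9\right) - 7 i \sqrt{6}\right)^{2} = \left(25 - 7 i \sqrt{6}\right)^{2}$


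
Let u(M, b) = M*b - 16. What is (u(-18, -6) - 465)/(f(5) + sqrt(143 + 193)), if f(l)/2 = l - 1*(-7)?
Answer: -373/10 + 373*sqrt(21)/60 ≈ -8.8117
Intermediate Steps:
u(M, b) = -16 + M*b
f(l) = 14 + 2*l (f(l) = 2*(l - 1*(-7)) = 2*(l + 7) = 2*(7 + l) = 14 + 2*l)
(u(-18, -6) - 465)/(f(5) + sqrt(143 + 193)) = ((-16 - 18*(-6)) - 465)/((14 + 2*5) + sqrt(143 + 193)) = ((-16 + 108) - 465)/((14 + 10) + sqrt(336)) = (92 - 465)/(24 + 4*sqrt(21)) = -373/(24 + 4*sqrt(21))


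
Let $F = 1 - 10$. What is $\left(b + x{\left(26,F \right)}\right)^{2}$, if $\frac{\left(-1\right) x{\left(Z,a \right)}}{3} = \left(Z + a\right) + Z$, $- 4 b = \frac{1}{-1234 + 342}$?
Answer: $\frac{211849393441}{12730624} \approx 16641.0$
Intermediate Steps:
$b = \frac{1}{3568}$ ($b = - \frac{1}{4 \left(-1234 + 342\right)} = - \frac{1}{4 \left(-892\right)} = \left(- \frac{1}{4}\right) \left(- \frac{1}{892}\right) = \frac{1}{3568} \approx 0.00028027$)
$F = -9$ ($F = 1 - 10 = -9$)
$x{\left(Z,a \right)} = - 6 Z - 3 a$ ($x{\left(Z,a \right)} = - 3 \left(\left(Z + a\right) + Z\right) = - 3 \left(a + 2 Z\right) = - 6 Z - 3 a$)
$\left(b + x{\left(26,F \right)}\right)^{2} = \left(\frac{1}{3568} - 129\right)^{2} = \left(- \frac{460271}{3568}\right)^{2} = \frac{211849393441}{12730624}$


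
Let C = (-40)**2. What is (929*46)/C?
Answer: 21367/800 ≈ 26.709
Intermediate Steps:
C = 1600
(929*46)/C = (929*46)/1600 = 42734*(1/1600) = 21367/800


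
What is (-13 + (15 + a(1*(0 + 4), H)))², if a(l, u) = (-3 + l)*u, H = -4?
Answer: 4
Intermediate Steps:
a(l, u) = u*(-3 + l)
(-13 + (15 + a(1*(0 + 4), H)))² = (-13 + (15 - 4*(-3 + 1*(0 + 4))))² = (-13 + (15 - 4*(-3 + 1*4)))² = (-13 + (15 - 4*(-3 + 4)))² = (-13 + (15 - 4*1))² = (-13 + (15 - 4))² = (-13 + 11)² = (-2)² = 4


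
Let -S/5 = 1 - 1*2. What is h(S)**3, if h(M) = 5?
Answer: 125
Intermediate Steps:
S = 5 (S = -5*(1 - 1*2) = -5*(1 - 2) = -5*(-1) = 5)
h(S)**3 = 5**3 = 125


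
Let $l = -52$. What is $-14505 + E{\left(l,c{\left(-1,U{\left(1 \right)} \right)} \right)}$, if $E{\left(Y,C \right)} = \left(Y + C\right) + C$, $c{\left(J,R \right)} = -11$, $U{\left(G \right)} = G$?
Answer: $-14579$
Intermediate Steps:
$E{\left(Y,C \right)} = Y + 2 C$ ($E{\left(Y,C \right)} = \left(C + Y\right) + C = Y + 2 C$)
$-14505 + E{\left(l,c{\left(-1,U{\left(1 \right)} \right)} \right)} = -14505 + \left(-52 + 2 \left(-11\right)\right) = -14505 - 74 = -14579$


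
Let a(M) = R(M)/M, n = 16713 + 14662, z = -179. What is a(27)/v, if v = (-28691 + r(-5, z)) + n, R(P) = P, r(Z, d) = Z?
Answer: 1/2679 ≈ 0.00037327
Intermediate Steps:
n = 31375
v = 2679 (v = (-28691 - 5) + 31375 = -28696 + 31375 = 2679)
a(M) = 1 (a(M) = M/M = 1)
a(27)/v = 1/2679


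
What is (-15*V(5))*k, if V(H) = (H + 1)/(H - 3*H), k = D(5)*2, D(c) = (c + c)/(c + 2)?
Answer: 180/7 ≈ 25.714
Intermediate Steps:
D(c) = 2*c/(2 + c) (D(c) = (2*c)/(2 + c) = 2*c/(2 + c))
k = 20/7 (k = (2*5/(2 + 5))*2 = (2*5/7)*2 = (2*5*(⅐))*2 = (10/7)*2 = 20/7 ≈ 2.8571)
V(H) = -(1 + H)/(2*H) (V(H) = (1 + H)/((-2*H)) = (1 + H)*(-1/(2*H)) = -(1 + H)/(2*H))
(-15*V(5))*k = -15*(-1 - 1*5)/(2*5)*(20/7) = -15*(-1 - 5)/(2*5)*(20/7) = -15*(-6)/(2*5)*(20/7) = -15*(-⅗)*(20/7) = 9*(20/7) = 180/7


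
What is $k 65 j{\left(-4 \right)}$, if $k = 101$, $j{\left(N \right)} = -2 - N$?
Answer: $13130$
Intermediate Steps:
$k 65 j{\left(-4 \right)} = 101 \cdot 65 \left(-2 - -4\right) = 6565 \left(-2 + 4\right) = 6565 \cdot 2 = 13130$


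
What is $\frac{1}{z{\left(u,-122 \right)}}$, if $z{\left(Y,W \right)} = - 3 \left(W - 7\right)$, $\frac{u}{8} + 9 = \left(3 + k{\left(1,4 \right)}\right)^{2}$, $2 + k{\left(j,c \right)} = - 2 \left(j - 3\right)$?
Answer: $\frac{1}{387} \approx 0.002584$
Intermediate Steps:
$k{\left(j,c \right)} = 4 - 2 j$ ($k{\left(j,c \right)} = -2 - 2 \left(j - 3\right) = -2 - 2 \left(-3 + j\right) = -2 - \left(-6 + 2 j\right) = 4 - 2 j$)
$u = 128$ ($u = -72 + 8 \left(3 + \left(4 - 2\right)\right)^{2} = -72 + 8 \left(3 + 2\right)^{2} = -72 + 8 \cdot 5^{2} = -72 + 8 \cdot 25 = -72 + 200 = 128$)
$z{\left(Y,W \right)} = 21 - 3 W$ ($z{\left(Y,W \right)} = - 3 \left(-7 + W\right) = 21 - 3 W$)
$\frac{1}{z{\left(u,-122 \right)}} = \frac{1}{21 - -366} = \frac{1}{21 + 366} = \frac{1}{387}$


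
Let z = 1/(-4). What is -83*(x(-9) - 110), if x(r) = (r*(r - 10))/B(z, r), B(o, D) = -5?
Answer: 59843/5 ≈ 11969.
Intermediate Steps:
z = -¼ ≈ -0.25000
x(r) = -r*(-10 + r)/5 (x(r) = (r*(r - 10))/(-5) = (r*(-10 + r))*(-⅕) = -r*(-10 + r)/5)
-83*(x(-9) - 110) = -83*((⅕)*(-9)*(10 - 1*(-9)) - 110) = -83*((⅕)*(-9)*(10 + 9) - 110) = -83*((⅕)*(-9)*19 - 110) = -83*(-171/5 - 110) = -83*(-721/5) = 59843/5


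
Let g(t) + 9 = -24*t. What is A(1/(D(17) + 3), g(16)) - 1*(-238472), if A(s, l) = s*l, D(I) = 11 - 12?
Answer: 476551/2 ≈ 2.3828e+5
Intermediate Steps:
g(t) = -9 - 24*t
D(I) = -1
A(s, l) = l*s
A(1/(D(17) + 3), g(16)) - 1*(-238472) = (-9 - 24*16)/(-1 + 3) - 1*(-238472) = (-9 - 384)/2 + 238472 = -393*½ + 238472 = -393/2 + 238472 = 476551/2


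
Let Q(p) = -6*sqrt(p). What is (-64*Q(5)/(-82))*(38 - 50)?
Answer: 2304*sqrt(5)/41 ≈ 125.66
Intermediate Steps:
(-64*Q(5)/(-82))*(38 - 50) = (-64*(-6*sqrt(5))/(-82))*(38 - 50) = -64*(-6*sqrt(5))*(-1)/82*(-12) = -192*sqrt(5)/41*(-12) = 2304*sqrt(5)/41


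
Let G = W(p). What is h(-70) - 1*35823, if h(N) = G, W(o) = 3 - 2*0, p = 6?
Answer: -35820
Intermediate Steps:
W(o) = 3 (W(o) = 3 + 0 = 3)
G = 3
h(N) = 3
h(-70) - 1*35823 = 3 - 1*35823 = 3 - 35823 = -35820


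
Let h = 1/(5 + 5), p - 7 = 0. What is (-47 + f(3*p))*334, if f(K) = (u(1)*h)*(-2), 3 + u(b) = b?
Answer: -77822/5 ≈ -15564.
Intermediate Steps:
p = 7 (p = 7 + 0 = 7)
u(b) = -3 + b
h = ⅒ (h = 1/10 = ⅒ ≈ 0.10000)
f(K) = ⅖ (f(K) = ((-3 + 1)*(⅒))*(-2) = -2*⅒*(-2) = -⅕*(-2) = ⅖)
(-47 + f(3*p))*334 = (-47 + ⅖)*334 = -233/5*334 = -77822/5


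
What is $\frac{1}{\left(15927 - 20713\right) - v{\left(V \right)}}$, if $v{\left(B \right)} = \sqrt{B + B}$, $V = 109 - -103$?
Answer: $- \frac{2393}{11452686} + \frac{\sqrt{106}}{11452686} \approx -0.00020805$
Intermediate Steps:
$V = 212$ ($V = 109 + 103 = 212$)
$v{\left(B \right)} = \sqrt{2} \sqrt{B}$ ($v{\left(B \right)} = \sqrt{2 B} = \sqrt{2} \sqrt{B}$)
$\frac{1}{\left(15927 - 20713\right) - v{\left(V \right)}} = \frac{1}{\left(15927 - 20713\right) - \sqrt{2} \sqrt{212}} = \frac{1}{-4786 - \sqrt{2} \cdot 2 \sqrt{53}} = \frac{1}{-4786 - 2 \sqrt{106}}$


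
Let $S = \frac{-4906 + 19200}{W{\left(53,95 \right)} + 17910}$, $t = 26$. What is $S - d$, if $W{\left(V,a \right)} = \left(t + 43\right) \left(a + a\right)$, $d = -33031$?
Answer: $\frac{512317957}{15510} \approx 33031.0$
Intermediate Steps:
$W{\left(V,a \right)} = 138 a$ ($W{\left(V,a \right)} = \left(26 + 43\right) \left(a + a\right) = 69 \cdot 2 a = 138 a$)
$S = \frac{7147}{15510}$ ($S = \frac{-4906 + 19200}{138 \cdot 95 + 17910} = \frac{14294}{13110 + 17910} = \frac{14294}{31020} = 14294 \cdot \frac{1}{31020} = \frac{7147}{15510} \approx 0.4608$)
$S - d = \frac{7147}{15510} - -33031 = \frac{7147}{15510} + 33031 = \frac{512317957}{15510}$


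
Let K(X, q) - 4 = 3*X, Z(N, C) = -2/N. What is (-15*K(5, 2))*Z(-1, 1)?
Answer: -570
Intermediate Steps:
K(X, q) = 4 + 3*X
(-15*K(5, 2))*Z(-1, 1) = (-15*(4 + 3*5))*(-2/(-1)) = (-15*(4 + 15))*(-2*(-1)) = -15*19*2 = -285*2 = -570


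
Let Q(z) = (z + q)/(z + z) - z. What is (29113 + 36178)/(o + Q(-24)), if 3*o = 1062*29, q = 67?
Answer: 3133968/493877 ≈ 6.3456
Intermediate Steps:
o = 10266 (o = (1062*29)/3 = (⅓)*30798 = 10266)
Q(z) = -z + (67 + z)/(2*z) (Q(z) = (z + 67)/(z + z) - z = (67 + z)/((2*z)) - z = (67 + z)*(1/(2*z)) - z = (67 + z)/(2*z) - z = -z + (67 + z)/(2*z))
(29113 + 36178)/(o + Q(-24)) = (29113 + 36178)/(10266 + (½ - 1*(-24) + (67/2)/(-24))) = 65291/(10266 + (½ + 24 + (67/2)*(-1/24))) = 65291/(10266 + (½ + 24 - 67/48)) = 65291/(10266 + 1109/48) = 65291/(493877/48) = 65291*(48/493877) = 3133968/493877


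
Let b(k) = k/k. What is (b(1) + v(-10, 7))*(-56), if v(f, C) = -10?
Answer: 504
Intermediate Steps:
b(k) = 1
(b(1) + v(-10, 7))*(-56) = (1 - 10)*(-56) = -9*(-56) = 504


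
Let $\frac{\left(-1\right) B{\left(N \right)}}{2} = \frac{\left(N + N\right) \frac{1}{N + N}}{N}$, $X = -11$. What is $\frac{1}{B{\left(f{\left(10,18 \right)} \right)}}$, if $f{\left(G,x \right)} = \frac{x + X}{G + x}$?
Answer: $- \frac{1}{8} \approx -0.125$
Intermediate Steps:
$f{\left(G,x \right)} = \frac{-11 + x}{G + x}$ ($f{\left(G,x \right)} = \frac{x - 11}{G + x} = \frac{-11 + x}{G + x}$)
$B{\left(N \right)} = - \frac{2}{N}$ ($B{\left(N \right)} = - 2 \frac{\left(N + N\right) \frac{1}{N + N}}{N} = - 2 \frac{2 N \frac{1}{2 N}}{N} = - 2 \cdot 1 \frac{1}{N} = - \frac{2}{N}$)
$\frac{1}{B{\left(f{\left(10,18 \right)} \right)}} = \frac{1}{\left(-2\right) \frac{1}{\frac{1}{10 + 18} \left(-11 + 18\right)}} = \frac{1}{\left(-2\right) \frac{1}{\frac{1}{28} \cdot 7}} = \frac{1}{\left(-2\right) \frac{1}{\frac{1}{4}}} = \frac{1}{\left(-2\right) 4} = \frac{1}{-8} = - \frac{1}{8}$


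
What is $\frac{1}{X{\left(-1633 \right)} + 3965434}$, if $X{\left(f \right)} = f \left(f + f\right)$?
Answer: $\frac{1}{9298812} \approx 1.0754 \cdot 10^{-7}$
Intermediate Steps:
$X{\left(f \right)} = 2 f^{2}$ ($X{\left(f \right)} = f 2 f = 2 f^{2}$)
$\frac{1}{X{\left(-1633 \right)} + 3965434} = \frac{1}{2 \left(-1633\right)^{2} + 3965434} = \frac{1}{2 \cdot 2666689 + 3965434} = \frac{1}{5333378 + 3965434} = \frac{1}{9298812}$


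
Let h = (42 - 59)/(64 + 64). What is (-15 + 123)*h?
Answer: -459/32 ≈ -14.344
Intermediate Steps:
h = -17/128 ≈ -0.13281
(-15 + 123)*h = (-15 + 123)*(-17/128) = 108*(-17/128) = -459/32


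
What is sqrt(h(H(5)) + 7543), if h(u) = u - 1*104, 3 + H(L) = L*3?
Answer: sqrt(7451) ≈ 86.319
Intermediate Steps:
H(L) = -3 + 3*L (H(L) = -3 + L*3 = -3 + 3*L)
h(u) = -104 + u (h(u) = u - 104 = -104 + u)
sqrt(h(H(5)) + 7543) = sqrt((-104 + (-3 + 3*5)) + 7543) = sqrt((-104 + (-3 + 15)) + 7543) = sqrt((-104 + 12) + 7543) = sqrt(-92 + 7543) = sqrt(7451)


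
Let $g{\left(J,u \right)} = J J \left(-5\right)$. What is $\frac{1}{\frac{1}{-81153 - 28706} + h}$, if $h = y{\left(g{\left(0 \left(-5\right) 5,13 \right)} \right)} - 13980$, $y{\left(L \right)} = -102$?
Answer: $- \frac{109859}{1547034439} \approx -7.1013 \cdot 10^{-5}$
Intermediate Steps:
$g{\left(J,u \right)} = - 5 J^{2}$ ($g{\left(J,u \right)} = J^{2} \left(-5\right) = - 5 J^{2}$)
$h = -14082$ ($h = -102 - 13980 = -14082$)
$\frac{1}{\frac{1}{-81153 - 28706} + h} = \frac{1}{\frac{1}{-81153 - 28706} - 14082} = \frac{1}{\frac{1}{-109859} - 14082} = \frac{1}{- \frac{1}{109859} - 14082} = \frac{1}{- \frac{1547034439}{109859}} = - \frac{109859}{1547034439}$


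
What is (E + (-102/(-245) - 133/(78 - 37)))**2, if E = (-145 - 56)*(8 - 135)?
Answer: 65735992087457344/100902025 ≈ 6.5148e+8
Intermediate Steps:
E = 25527 (E = -201*(-127) = 25527)
(E + (-102/(-245) - 133/(78 - 37)))**2 = (25527 + (-102/(-245) - 133/(78 - 37)))**2 = (25527 + (-102*(-1/245) - 133/41))**2 = (25527 + (102/245 - 133*1/41))**2 = (25527 + (102/245 - 133/41))**2 = (25527 - 28403/10045)**2 = (256390312/10045)**2 = 65735992087457344/100902025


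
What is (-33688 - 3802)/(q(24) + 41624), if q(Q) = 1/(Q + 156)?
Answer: -6748200/7492321 ≈ -0.90068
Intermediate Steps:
q(Q) = 1/(156 + Q)
(-33688 - 3802)/(q(24) + 41624) = (-33688 - 3802)/(1/(156 + 24) + 41624) = -37490/(1/180 + 41624) = -37490/7492321/180 = -37490*180/7492321 = -6748200/7492321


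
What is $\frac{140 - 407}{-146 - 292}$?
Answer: $\frac{89}{146} \approx 0.60959$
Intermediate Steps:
$\frac{140 - 407}{-146 - 292} = - \frac{267}{-438} = \left(-267\right) \left(- \frac{1}{438}\right) = \frac{89}{146}$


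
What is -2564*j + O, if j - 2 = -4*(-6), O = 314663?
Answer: 247999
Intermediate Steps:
j = 26 (j = 2 - 4*(-6) = 2 + 24 = 26)
-2564*j + O = -2564*26 + 314663 = -66664 + 314663 = 247999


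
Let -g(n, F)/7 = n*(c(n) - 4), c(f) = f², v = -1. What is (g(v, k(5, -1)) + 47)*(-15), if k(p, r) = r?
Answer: -390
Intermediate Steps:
g(n, F) = -7*n*(-4 + n²) (g(n, F) = -7*n*(n² - 4) = -7*n*(-4 + n²))
(g(v, k(5, -1)) + 47)*(-15) = (7*(-1)*(4 - 1*(-1)²) + 47)*(-15) = (7*(-1)*(4 - 1*1) + 47)*(-15) = (7*(-1)*(4 - 1) + 47)*(-15) = (7*(-1)*3 + 47)*(-15) = (-21 + 47)*(-15) = 26*(-15) = -390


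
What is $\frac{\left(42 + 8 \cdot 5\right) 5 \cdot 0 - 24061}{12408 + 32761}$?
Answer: $- \frac{24061}{45169} \approx -0.53269$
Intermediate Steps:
$\frac{\left(42 + 8 \cdot 5\right) 5 \cdot 0 - 24061}{12408 + 32761} = \frac{\left(42 + 40\right) 0 - 24061}{45169} = \left(82 \cdot 0 - 24061\right) \frac{1}{45169} = \left(0 - 24061\right) \frac{1}{45169} = \left(-24061\right) \frac{1}{45169} = - \frac{24061}{45169}$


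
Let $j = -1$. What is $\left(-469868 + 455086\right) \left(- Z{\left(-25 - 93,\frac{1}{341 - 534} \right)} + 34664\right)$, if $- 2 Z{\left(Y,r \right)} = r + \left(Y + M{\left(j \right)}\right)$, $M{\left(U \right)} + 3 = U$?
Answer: $- \frac{98719790987}{193} \approx -5.115 \cdot 10^{8}$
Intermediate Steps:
$M{\left(U \right)} = -3 + U$
$Z{\left(Y,r \right)} = 2 - \frac{Y}{2} - \frac{r}{2}$ ($Z{\left(Y,r \right)} = - \frac{r + \left(Y - 4\right)}{2} = - \frac{r + \left(-4 + Y\right)}{2} = - \frac{-4 + Y + r}{2} = 2 - \frac{Y}{2} - \frac{r}{2}$)
$\left(-469868 + 455086\right) \left(- Z{\left(-25 - 93,\frac{1}{341 - 534} \right)} + 34664\right) = \left(-469868 + 455086\right) \left(- (2 - \frac{-25 - 93}{2} - \frac{1}{2 \left(341 - 534\right)}) + 34664\right) = - 14782 \left(- (2 - -59 - \frac{1}{2 \left(-193\right)}) + 34664\right) = - 14782 \left(- (2 + 59 - - \frac{1}{386}) + 34664\right) = - 14782 \left(- (2 + 59 + \frac{1}{386}) + 34664\right) = - 14782 \left(\left(-1\right) \frac{23547}{386} + 34664\right) = - 14782 \left(- \frac{23547}{386} + 34664\right) = \left(-14782\right) \frac{13356757}{386} = - \frac{98719790987}{193}$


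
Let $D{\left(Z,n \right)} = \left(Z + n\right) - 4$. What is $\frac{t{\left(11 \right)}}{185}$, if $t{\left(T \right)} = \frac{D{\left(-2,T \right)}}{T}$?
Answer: $\frac{1}{407} \approx 0.002457$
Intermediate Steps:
$D{\left(Z,n \right)} = -4 + Z + n$
$t{\left(T \right)} = \frac{-6 + T}{T}$ ($t{\left(T \right)} = \frac{-4 - 2 + T}{T} = \frac{-6 + T}{T}$)
$\frac{t{\left(11 \right)}}{185} = \frac{\frac{1}{11} \left(-6 + 11\right)}{185} = \frac{1}{11} \cdot 5 \cdot \frac{1}{185} = \frac{5}{11} \cdot \frac{1}{185} = \frac{1}{407}$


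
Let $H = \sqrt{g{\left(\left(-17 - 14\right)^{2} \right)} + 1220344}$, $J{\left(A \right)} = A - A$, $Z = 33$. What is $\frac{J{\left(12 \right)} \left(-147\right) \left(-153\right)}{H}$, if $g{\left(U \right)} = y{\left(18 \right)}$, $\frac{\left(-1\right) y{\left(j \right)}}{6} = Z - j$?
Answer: $0$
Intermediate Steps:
$J{\left(A \right)} = 0$
$y{\left(j \right)} = -198 + 6 j$ ($y{\left(j \right)} = - 6 \left(33 - j\right) = -198 + 6 j$)
$g{\left(U \right)} = -90$ ($g{\left(U \right)} = -198 + 6 \cdot 18 = -198 + 108 = -90$)
$H = \sqrt{1220254}$ ($H = \sqrt{-90 + 1220344} = \sqrt{1220254} \approx 1104.7$)
$\frac{J{\left(12 \right)} \left(-147\right) \left(-153\right)}{H} = \frac{0 \left(-147\right) \left(-153\right)}{\sqrt{1220254}} = 0 \left(-153\right) \frac{\sqrt{1220254}}{1220254} = 0 \frac{\sqrt{1220254}}{1220254} = 0$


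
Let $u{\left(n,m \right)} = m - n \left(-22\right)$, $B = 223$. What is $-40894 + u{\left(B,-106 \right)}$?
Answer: $-36094$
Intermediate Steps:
$u{\left(n,m \right)} = m + 22 n$ ($u{\left(n,m \right)} = m - - 22 n = m + 22 n$)
$-40894 + u{\left(B,-106 \right)} = -40894 + \left(-106 + 22 \cdot 223\right) = -40894 + \left(-106 + 4906\right) = -40894 + 4800 = -36094$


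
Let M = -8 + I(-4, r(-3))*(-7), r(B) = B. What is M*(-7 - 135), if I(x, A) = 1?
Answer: 2130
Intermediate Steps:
M = -15 (M = -8 + 1*(-7) = -8 - 7 = -15)
M*(-7 - 135) = -15*(-7 - 135) = -15*(-142) = 2130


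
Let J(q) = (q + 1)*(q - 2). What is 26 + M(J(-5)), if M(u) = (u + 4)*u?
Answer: 922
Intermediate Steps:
J(q) = (1 + q)*(-2 + q)
M(u) = u*(4 + u) (M(u) = (4 + u)*u = u*(4 + u))
26 + M(J(-5)) = 26 + (-2 + (-5)**2 - 1*(-5))*(4 + (-2 + (-5)**2 - 1*(-5))) = 26 + (-2 + 25 + 5)*(4 + (-2 + 25 + 5)) = 26 + 28*(4 + 28) = 26 + 28*32 = 26 + 896 = 922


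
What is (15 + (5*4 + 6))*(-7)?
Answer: -287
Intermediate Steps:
(15 + (5*4 + 6))*(-7) = (15 + (20 + 6))*(-7) = (15 + 26)*(-7) = 41*(-7) = -287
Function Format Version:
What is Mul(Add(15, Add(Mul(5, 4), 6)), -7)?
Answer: -287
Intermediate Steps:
Mul(Add(15, Add(Mul(5, 4), 6)), -7) = Mul(Add(15, Add(20, 6)), -7) = Mul(Add(15, 26), -7) = Mul(41, -7) = -287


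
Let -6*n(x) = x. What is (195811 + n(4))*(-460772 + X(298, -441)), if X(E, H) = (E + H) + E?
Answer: -90193568309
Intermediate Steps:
n(x) = -x/6
X(E, H) = H + 2*E
(195811 + n(4))*(-460772 + X(298, -441)) = (195811 - ⅙*4)*(-460772 + (-441 + 2*298)) = (195811 - ⅔)*(-460772 + (-441 + 596)) = 587431*(-460772 + 155)/3 = (587431/3)*(-460617) = -90193568309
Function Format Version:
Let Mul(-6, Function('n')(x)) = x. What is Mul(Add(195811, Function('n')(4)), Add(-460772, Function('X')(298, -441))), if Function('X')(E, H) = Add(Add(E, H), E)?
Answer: -90193568309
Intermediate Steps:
Function('n')(x) = Mul(Rational(-1, 6), x)
Function('X')(E, H) = Add(H, Mul(2, E))
Mul(Add(195811, Function('n')(4)), Add(-460772, Function('X')(298, -441))) = Mul(Add(195811, Mul(Rational(-1, 6), 4)), Add(-460772, Add(-441, Mul(2, 298)))) = Mul(Add(195811, Rational(-2, 3)), Add(-460772, Add(-441, 596))) = Mul(Rational(587431, 3), Add(-460772, 155)) = Mul(Rational(587431, 3), -460617) = -90193568309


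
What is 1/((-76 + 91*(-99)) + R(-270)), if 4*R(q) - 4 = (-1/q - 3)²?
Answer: -291600/2648239919 ≈ -0.00011011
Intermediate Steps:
R(q) = 1 + (-3 - 1/q)²/4 (R(q) = 1 + (-1/q - 3)²/4 = 1 + (-3 - 1/q)²/4)
1/((-76 + 91*(-99)) + R(-270)) = 1/((-76 + 91*(-99)) + (¼)*(1 + 6*(-270) + 13*(-270)²)/(-270)²) = 1/((-76 - 9009) + (¼)*(1/72900)*(1 - 1620 + 13*72900)) = 1/(-9085 + (¼)*(1/72900)*(1 - 1620 + 947700)) = 1/(-9085 + (¼)*(1/72900)*946081) = 1/(-9085 + 946081/291600) = 1/(-2648239919/291600) = -291600/2648239919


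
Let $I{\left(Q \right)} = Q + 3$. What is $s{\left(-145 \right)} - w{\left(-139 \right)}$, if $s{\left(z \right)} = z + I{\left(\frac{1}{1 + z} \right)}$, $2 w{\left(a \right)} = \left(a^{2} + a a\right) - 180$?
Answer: $- \frac{2789713}{144} \approx -19373.0$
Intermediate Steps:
$I{\left(Q \right)} = 3 + Q$
$w{\left(a \right)} = -90 + a^{2}$ ($w{\left(a \right)} = \frac{\left(a^{2} + a a\right) - 180}{2} = \frac{\left(a^{2} + a^{2}\right) - 180}{2} = \frac{2 a^{2} - 180}{2} = \frac{-180 + 2 a^{2}}{2} = -90 + a^{2}$)
$s{\left(z \right)} = 3 + z + \frac{1}{1 + z}$ ($s{\left(z \right)} = z + \left(3 + \frac{1}{1 + z}\right) = 3 + z + \frac{1}{1 + z}$)
$s{\left(-145 \right)} - w{\left(-139 \right)} = \frac{1 + \left(1 - 145\right) \left(3 - 145\right)}{1 - 145} - \left(-90 + \left(-139\right)^{2}\right) = \frac{1 - -20448}{-144} - \left(-90 + 19321\right) = - \frac{1 + 20448}{144} - 19231 = \left(- \frac{1}{144}\right) 20449 - 19231 = - \frac{20449}{144} - 19231 = - \frac{2789713}{144}$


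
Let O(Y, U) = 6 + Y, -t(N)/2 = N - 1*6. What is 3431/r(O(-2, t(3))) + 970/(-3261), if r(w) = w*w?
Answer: 11172971/52176 ≈ 214.14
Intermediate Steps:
t(N) = 12 - 2*N (t(N) = -2*(N - 1*6) = -2*(N - 6) = -2*(-6 + N) = 12 - 2*N)
r(w) = w²
3431/r(O(-2, t(3))) + 970/(-3261) = 3431/((6 - 2)²) + 970/(-3261) = 3431/(4²) + 970*(-1/3261) = 3431/16 - 970/3261 = 11172971/52176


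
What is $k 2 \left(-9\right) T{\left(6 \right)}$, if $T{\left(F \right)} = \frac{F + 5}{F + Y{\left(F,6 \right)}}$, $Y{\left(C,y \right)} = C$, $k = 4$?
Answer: $-66$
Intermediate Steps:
$T{\left(F \right)} = \frac{5 + F}{2 F}$ ($T{\left(F \right)} = \frac{F + 5}{F + F} = \frac{5 + F}{2 F}$)
$k 2 \left(-9\right) T{\left(6 \right)} = 4 \cdot 2 \left(-9\right) \frac{5 + 6}{2 \cdot 6} = 8 \left(-9\right) \frac{1}{2} \cdot \frac{1}{6} \cdot 11 = \left(-72\right) \frac{11}{12} = -66$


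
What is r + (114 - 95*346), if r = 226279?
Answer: 193523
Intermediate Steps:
r + (114 - 95*346) = 226279 + (114 - 95*346) = 226279 + (114 - 32870) = 226279 - 32756 = 193523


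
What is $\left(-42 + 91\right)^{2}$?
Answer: $2401$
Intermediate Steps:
$\left(-42 + 91\right)^{2} = 49^{2} = 2401$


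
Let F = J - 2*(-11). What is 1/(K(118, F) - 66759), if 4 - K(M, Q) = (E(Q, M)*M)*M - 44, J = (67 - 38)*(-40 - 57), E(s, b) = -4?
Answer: -1/11015 ≈ -9.0785e-5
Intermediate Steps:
J = -2813 (J = 29*(-97) = -2813)
F = -2791 (F = -2813 - 2*(-11) = -2813 + 22 = -2791)
K(M, Q) = 48 + 4*M² (K(M, Q) = 4 - ((-4*M)*M - 44) = 4 - (-4*M² - 44) = 4 - (-44 - 4*M²) = 4 + (44 + 4*M²) = 48 + 4*M²)
1/(K(118, F) - 66759) = 1/((48 + 4*118²) - 66759) = 1/((48 + 4*13924) - 66759) = 1/((48 + 55696) - 66759) = 1/(55744 - 66759) = 1/(-11015) = -1/11015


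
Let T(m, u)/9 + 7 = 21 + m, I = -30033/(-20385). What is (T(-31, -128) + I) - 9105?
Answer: -20966033/2265 ≈ -9256.5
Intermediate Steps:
I = 3337/2265 (I = -30033*(-1/20385) = 3337/2265 ≈ 1.4733)
T(m, u) = 126 + 9*m (T(m, u) = -63 + 9*(21 + m) = -63 + (189 + 9*m) = 126 + 9*m)
(T(-31, -128) + I) - 9105 = ((126 + 9*(-31)) + 3337/2265) - 9105 = ((126 - 279) + 3337/2265) - 9105 = (-153 + 3337/2265) - 9105 = -343208/2265 - 9105 = -20966033/2265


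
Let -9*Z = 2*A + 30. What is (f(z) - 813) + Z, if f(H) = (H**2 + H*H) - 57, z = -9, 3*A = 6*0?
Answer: -2134/3 ≈ -711.33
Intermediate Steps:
A = 0 (A = (6*0)/3 = (1/3)*0 = 0)
f(H) = -57 + 2*H**2 (f(H) = (H**2 + H**2) - 57 = 2*H**2 - 57 = -57 + 2*H**2)
Z = -10/3 (Z = -(2*0 + 30)/9 = -(0 + 30)/9 = -1/9*30 = -10/3 ≈ -3.3333)
(f(z) - 813) + Z = ((-57 + 2*(-9)**2) - 813) - 10/3 = ((-57 + 2*81) - 813) - 10/3 = ((-57 + 162) - 813) - 10/3 = (105 - 813) - 10/3 = -708 - 10/3 = -2134/3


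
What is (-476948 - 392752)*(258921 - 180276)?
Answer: -68397556500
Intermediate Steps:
(-476948 - 392752)*(258921 - 180276) = -869700*78645 = -68397556500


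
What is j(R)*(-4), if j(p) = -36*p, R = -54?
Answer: -7776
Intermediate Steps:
j(R)*(-4) = -36*(-54)*(-4) = 1944*(-4) = -7776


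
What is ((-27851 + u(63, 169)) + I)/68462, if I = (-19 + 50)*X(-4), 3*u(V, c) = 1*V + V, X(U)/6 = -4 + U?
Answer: -29297/68462 ≈ -0.42793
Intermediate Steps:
X(U) = -24 + 6*U (X(U) = 6*(-4 + U) = -24 + 6*U)
u(V, c) = 2*V/3 (u(V, c) = (1*V + V)/3 = (V + V)/3 = (2*V)/3 = 2*V/3)
I = -1488 (I = (-19 + 50)*(-24 + 6*(-4)) = 31*(-24 - 24) = 31*(-48) = -1488)
((-27851 + u(63, 169)) + I)/68462 = ((-27851 + (2/3)*63) - 1488)/68462 = ((-27851 + 42) - 1488)*(1/68462) = (-27809 - 1488)*(1/68462) = -29297*1/68462 = -29297/68462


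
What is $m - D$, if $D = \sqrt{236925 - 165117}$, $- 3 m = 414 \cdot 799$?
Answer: $-110262 - 8 \sqrt{1122} \approx -1.1053 \cdot 10^{5}$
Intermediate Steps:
$m = -110262$ ($m = - \frac{414 \cdot 799}{3} = \left(- \frac{1}{3}\right) 330786 = -110262$)
$D = 8 \sqrt{1122}$ ($D = \sqrt{71808} = 8 \sqrt{1122} \approx 267.97$)
$m - D = -110262 - 8 \sqrt{1122}$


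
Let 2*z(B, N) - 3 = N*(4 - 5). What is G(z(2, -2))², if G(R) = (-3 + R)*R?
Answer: 25/16 ≈ 1.5625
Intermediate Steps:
z(B, N) = 3/2 - N/2 (z(B, N) = 3/2 + (N*(4 - 5))/2 = 3/2 + (N*(-1))/2 = 3/2 + (-N)/2 = 3/2 - N/2)
G(R) = R*(-3 + R)
G(z(2, -2))² = ((3/2 - ½*(-2))*(-3 + (3/2 - ½*(-2))))² = ((3/2 + 1)*(-3 + (3/2 + 1)))² = (5*(-3 + 5/2)/2)² = ((5/2)*(-½))² = (-5/4)² = 25/16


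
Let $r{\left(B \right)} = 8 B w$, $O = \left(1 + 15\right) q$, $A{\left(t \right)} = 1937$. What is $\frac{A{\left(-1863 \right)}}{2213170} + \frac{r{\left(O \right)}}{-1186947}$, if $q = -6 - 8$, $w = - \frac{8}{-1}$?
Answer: $\frac{34027121459}{2626915491990} \approx 0.012953$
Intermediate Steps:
$w = 8$ ($w = \left(-8\right) \left(-1\right) = 8$)
$q = -14$ ($q = -6 - 8 = -14$)
$O = -224$ ($O = \left(1 + 15\right) \left(-14\right) = 16 \left(-14\right) = -224$)
$r{\left(B \right)} = 64 B$ ($r{\left(B \right)} = 8 B 8 = 64 B$)
$\frac{A{\left(-1863 \right)}}{2213170} + \frac{r{\left(O \right)}}{-1186947} = \frac{1937}{2213170} + \frac{64 \left(-224\right)}{-1186947} = 1937 \cdot \frac{1}{2213170} - - \frac{14336}{1186947} = \frac{1937}{2213170} + \frac{14336}{1186947} = \frac{34027121459}{2626915491990}$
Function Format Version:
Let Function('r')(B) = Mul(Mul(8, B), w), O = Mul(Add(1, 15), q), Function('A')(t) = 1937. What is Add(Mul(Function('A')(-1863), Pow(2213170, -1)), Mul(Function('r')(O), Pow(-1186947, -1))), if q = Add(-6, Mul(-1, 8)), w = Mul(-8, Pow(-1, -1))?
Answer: Rational(34027121459, 2626915491990) ≈ 0.012953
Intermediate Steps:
w = 8 (w = Mul(-8, -1) = 8)
q = -14 (q = Add(-6, -8) = -14)
O = -224 (O = Mul(Add(1, 15), -14) = Mul(16, -14) = -224)
Function('r')(B) = Mul(64, B) (Function('r')(B) = Mul(Mul(8, B), 8) = Mul(64, B))
Add(Mul(Function('A')(-1863), Pow(2213170, -1)), Mul(Function('r')(O), Pow(-1186947, -1))) = Add(Mul(1937, Pow(2213170, -1)), Mul(Mul(64, -224), Pow(-1186947, -1))) = Add(Mul(1937, Rational(1, 2213170)), Mul(-14336, Rational(-1, 1186947))) = Add(Rational(1937, 2213170), Rational(14336, 1186947)) = Rational(34027121459, 2626915491990)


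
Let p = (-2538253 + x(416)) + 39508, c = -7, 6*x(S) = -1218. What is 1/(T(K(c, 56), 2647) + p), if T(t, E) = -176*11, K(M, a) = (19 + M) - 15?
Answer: -1/2500884 ≈ -3.9986e-7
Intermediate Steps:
x(S) = -203 (x(S) = (1/6)*(-1218) = -203)
K(M, a) = 4 + M
T(t, E) = -1936
p = -2498948 (p = (-2538253 - 203) + 39508 = -2538456 + 39508 = -2498948)
1/(T(K(c, 56), 2647) + p) = 1/(-1936 - 2498948) = 1/(-2500884) = -1/2500884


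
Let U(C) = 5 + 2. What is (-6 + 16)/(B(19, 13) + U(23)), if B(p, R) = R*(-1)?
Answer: -5/3 ≈ -1.6667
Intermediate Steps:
U(C) = 7
B(p, R) = -R
(-6 + 16)/(B(19, 13) + U(23)) = (-6 + 16)/(-1*13 + 7) = 10/(-13 + 7) = 10/(-6) = 10*(-⅙) = -5/3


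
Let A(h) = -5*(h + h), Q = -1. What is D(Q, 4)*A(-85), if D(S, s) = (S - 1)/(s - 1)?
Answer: -1700/3 ≈ -566.67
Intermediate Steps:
A(h) = -10*h
D(S, s) = (-1 + S)/(-1 + s)
D(Q, 4)*A(-85) = ((-1 - 1)/(-1 + 4))*(-10*(-85)) = (-2/3)*850 = ((1/3)*(-2))*850 = -2/3*850 = -1700/3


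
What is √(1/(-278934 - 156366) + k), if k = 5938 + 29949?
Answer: √68000873113947/43530 ≈ 189.44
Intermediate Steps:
k = 35887
√(1/(-278934 - 156366) + k) = √(1/(-278934 - 156366) + 35887) = √(1/(-435300) + 35887) = √(-1/435300 + 35887) = √(15621611099/435300) = √68000873113947/43530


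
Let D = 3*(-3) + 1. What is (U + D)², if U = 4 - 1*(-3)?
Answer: 1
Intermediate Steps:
U = 7 (U = 4 + 3 = 7)
D = -8 (D = -9 + 1 = -8)
(U + D)² = (7 - 8)² = (-1)² = 1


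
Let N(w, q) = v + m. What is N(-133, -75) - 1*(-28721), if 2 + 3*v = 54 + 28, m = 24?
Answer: 86315/3 ≈ 28772.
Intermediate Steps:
v = 80/3 (v = -⅔ + (54 + 28)/3 = -⅔ + (⅓)*82 = -⅔ + 82/3 = 80/3 ≈ 26.667)
N(w, q) = 152/3 (N(w, q) = 80/3 + 24 = 152/3)
N(-133, -75) - 1*(-28721) = 152/3 - 1*(-28721) = 152/3 + 28721 = 86315/3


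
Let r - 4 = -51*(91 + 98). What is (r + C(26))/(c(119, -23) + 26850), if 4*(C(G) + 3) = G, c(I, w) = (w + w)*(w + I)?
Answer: -6421/14956 ≈ -0.42933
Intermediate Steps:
c(I, w) = 2*w*(I + w) (c(I, w) = (2*w)*(I + w) = 2*w*(I + w))
C(G) = -3 + G/4
r = -9635 (r = 4 - 51*(91 + 98) = 4 - 51*189 = 4 - 9639 = -9635)
(r + C(26))/(c(119, -23) + 26850) = (-9635 + (-3 + (¼)*26))/(2*(-23)*(119 - 23) + 26850) = (-9635 + (-3 + 13/2))/(2*(-23)*96 + 26850) = (-9635 + 7/2)/(-4416 + 26850) = -19263/2/22434 = -19263/2*1/22434 = -6421/14956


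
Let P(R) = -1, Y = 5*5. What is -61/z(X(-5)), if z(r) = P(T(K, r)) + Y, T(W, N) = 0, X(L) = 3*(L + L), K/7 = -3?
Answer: -61/24 ≈ -2.5417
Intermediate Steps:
K = -21 (K = 7*(-3) = -21)
X(L) = 6*L (X(L) = 3*(2*L) = 6*L)
Y = 25
z(r) = 24 (z(r) = -1 + 25 = 24)
-61/z(X(-5)) = -61/24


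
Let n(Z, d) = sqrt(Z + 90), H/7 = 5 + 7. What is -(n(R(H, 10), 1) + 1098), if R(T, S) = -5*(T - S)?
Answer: -1098 - 2*I*sqrt(70) ≈ -1098.0 - 16.733*I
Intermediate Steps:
H = 84 (H = 7*(5 + 7) = 7*12 = 84)
R(T, S) = -5*T + 5*S
n(Z, d) = sqrt(90 + Z)
-(n(R(H, 10), 1) + 1098) = -(sqrt(90 + (-5*84 + 5*10)) + 1098) = -(sqrt(90 + (-420 + 50)) + 1098) = -(sqrt(90 - 370) + 1098) = -(sqrt(-280) + 1098) = -(2*I*sqrt(70) + 1098) = -(1098 + 2*I*sqrt(70)) = -1098 - 2*I*sqrt(70)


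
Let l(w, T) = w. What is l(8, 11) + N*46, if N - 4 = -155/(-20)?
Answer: 1097/2 ≈ 548.50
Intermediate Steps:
N = 47/4 (N = 4 - 155/(-20) = 4 - 155*(-1/20) = 4 + 31/4 = 47/4 ≈ 11.750)
l(8, 11) + N*46 = 8 + (47/4)*46 = 8 + 1081/2 = 1097/2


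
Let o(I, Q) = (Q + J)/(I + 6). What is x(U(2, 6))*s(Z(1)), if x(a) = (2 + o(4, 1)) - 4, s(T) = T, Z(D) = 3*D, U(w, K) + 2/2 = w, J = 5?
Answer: -21/5 ≈ -4.2000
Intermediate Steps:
o(I, Q) = (5 + Q)/(6 + I) (o(I, Q) = (Q + 5)/(I + 6) = (5 + Q)/(6 + I))
U(w, K) = -1 + w
x(a) = -7/5 (x(a) = (2 + (5 + 1)/(6 + 4)) - 4 = (2 + 6/10) - 4 = (2 + (⅒)*6) - 4 = (2 + ⅗) - 4 = 13/5 - 4 = -7/5)
x(U(2, 6))*s(Z(1)) = -21/5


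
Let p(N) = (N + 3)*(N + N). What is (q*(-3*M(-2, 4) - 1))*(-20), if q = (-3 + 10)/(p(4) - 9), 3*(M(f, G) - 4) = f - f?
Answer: 1820/47 ≈ 38.723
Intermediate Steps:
M(f, G) = 4 (M(f, G) = 4 + (f - f)/3 = 4 + (1/3)*0 = 4 + 0 = 4)
p(N) = 2*N*(3 + N) (p(N) = (3 + N)*(2*N) = 2*N*(3 + N))
q = 7/47 (q = (-3 + 10)/(2*4*(3 + 4) - 9) = 7/(2*4*7 - 9) = 7/(56 - 9) = 7/47 ≈ 0.14894)
(q*(-3*M(-2, 4) - 1))*(-20) = (7*(-3*4 - 1)/47)*(-20) = (7*(-12 - 1)/47)*(-20) = ((7/47)*(-13))*(-20) = -91/47*(-20) = 1820/47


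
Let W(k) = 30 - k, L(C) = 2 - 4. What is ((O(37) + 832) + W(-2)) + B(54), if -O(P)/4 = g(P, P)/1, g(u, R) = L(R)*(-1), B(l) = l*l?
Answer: 3772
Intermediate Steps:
L(C) = -2
B(l) = l**2
g(u, R) = 2 (g(u, R) = -2*(-1) = 2)
O(P) = -8 (O(P) = -8/1 = -8)
((O(37) + 832) + W(-2)) + B(54) = ((-8 + 832) + (30 - 1*(-2))) + 54**2 = (824 + (30 + 2)) + 2916 = (824 + 32) + 2916 = 856 + 2916 = 3772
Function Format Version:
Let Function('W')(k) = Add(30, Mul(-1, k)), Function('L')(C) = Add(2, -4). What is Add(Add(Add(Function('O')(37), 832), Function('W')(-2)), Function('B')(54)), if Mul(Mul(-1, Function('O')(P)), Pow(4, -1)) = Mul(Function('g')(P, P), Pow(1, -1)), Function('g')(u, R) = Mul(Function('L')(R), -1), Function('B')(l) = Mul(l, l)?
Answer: 3772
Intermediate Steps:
Function('L')(C) = -2
Function('B')(l) = Pow(l, 2)
Function('g')(u, R) = 2 (Function('g')(u, R) = Mul(-2, -1) = 2)
Function('O')(P) = -8 (Function('O')(P) = Mul(-4, Mul(2, Pow(1, -1))) = Mul(-4, Mul(2, 1)) = Mul(-4, 2) = -8)
Add(Add(Add(Function('O')(37), 832), Function('W')(-2)), Function('B')(54)) = Add(Add(Add(-8, 832), Add(30, Mul(-1, -2))), Pow(54, 2)) = Add(Add(824, Add(30, 2)), 2916) = Add(Add(824, 32), 2916) = Add(856, 2916) = 3772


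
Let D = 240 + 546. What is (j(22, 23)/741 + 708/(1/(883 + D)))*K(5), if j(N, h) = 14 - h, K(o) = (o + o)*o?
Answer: 14593402050/247 ≈ 5.9083e+7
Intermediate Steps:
K(o) = 2*o² (K(o) = (2*o)*o = 2*o²)
D = 786
(j(22, 23)/741 + 708/(1/(883 + D)))*K(5) = ((14 - 1*23)/741 + 708/(1/(883 + 786)))*(2*5²) = ((14 - 23)*(1/741) + 708/(1/1669))*(2*25) = (-9*1/741 + 708/(1/1669))*50 = (-3/247 + 708*1669)*50 = (-3/247 + 1181652)*50 = (291868041/247)*50 = 14593402050/247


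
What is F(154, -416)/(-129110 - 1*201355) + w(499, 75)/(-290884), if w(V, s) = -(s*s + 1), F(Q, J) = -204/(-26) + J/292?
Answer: 881302221157/45612252512970 ≈ 0.019322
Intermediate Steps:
F(Q, J) = 102/13 + J/292 (F(Q, J) = -204*(-1/26) + J*(1/292) = 102/13 + J/292)
w(V, s) = -1 - s**2 (w(V, s) = -(s**2 + 1) = -(1 + s**2) = -1 - s**2)
F(154, -416)/(-129110 - 1*201355) + w(499, 75)/(-290884) = (102/13 + (1/292)*(-416))/(-129110 - 1*201355) + (-1 - 1*75**2)/(-290884) = (102/13 - 104/73)/(-129110 - 201355) + (-1 - 1*5625)*(-1/290884) = (6094/949)/(-330465) + (-1 - 5625)*(-1/290884) = (6094/949)*(-1/330465) - 5626*(-1/290884) = -6094/313611285 + 2813/145442 = 881302221157/45612252512970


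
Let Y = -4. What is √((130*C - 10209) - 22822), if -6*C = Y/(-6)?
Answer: I*√297409/3 ≈ 181.78*I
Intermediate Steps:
C = -⅑ (C = -(-2)/(3*(-6)) = -(-2)*(-1)/(3*6) = -⅙*⅔ = -⅑ ≈ -0.11111)
√((130*C - 10209) - 22822) = √((130*(-⅑) - 10209) - 22822) = √((-130/9 - 10209) - 22822) = √(-92011/9 - 22822) = √(-297409/9) = I*√297409/3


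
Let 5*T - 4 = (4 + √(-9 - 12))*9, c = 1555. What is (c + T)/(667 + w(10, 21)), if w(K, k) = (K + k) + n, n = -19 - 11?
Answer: 1563/668 + 9*I*√21/3340 ≈ 2.3398 + 0.012348*I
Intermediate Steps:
T = 8 + 9*I*√21/5 (T = ⅘ + ((4 + √(-9 - 12))*9)/5 = ⅘ + ((4 + √(-21))*9)/5 = ⅘ + ((4 + I*√21)*9)/5 = ⅘ + (36 + 9*I*√21)/5 = ⅘ + (36/5 + 9*I*√21/5) = 8 + 9*I*√21/5 ≈ 8.0 + 8.2486*I)
n = -30
w(K, k) = -30 + K + k (w(K, k) = (K + k) - 30 = -30 + K + k)
(c + T)/(667 + w(10, 21)) = (1555 + (8 + 9*I*√21/5))/(667 + (-30 + 10 + 21)) = (1563 + 9*I*√21/5)/(667 + 1) = (1563 + 9*I*√21/5)/668 = (1563 + 9*I*√21/5)*(1/668) = 1563/668 + 9*I*√21/3340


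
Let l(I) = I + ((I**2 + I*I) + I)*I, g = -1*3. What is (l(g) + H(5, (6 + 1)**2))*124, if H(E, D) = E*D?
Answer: 24428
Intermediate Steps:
H(E, D) = D*E
g = -3
l(I) = I + I*(I + 2*I**2) (l(I) = I + ((I**2 + I**2) + I)*I = I + (2*I**2 + I)*I = I + (I + 2*I**2)*I = I + I*(I + 2*I**2))
(l(g) + H(5, (6 + 1)**2))*124 = (-3*(1 - 3 + 2*(-3)**2) + (6 + 1)**2*5)*124 = (-3*(1 - 3 + 2*9) + 7**2*5)*124 = (-3*(1 - 3 + 18) + 49*5)*124 = (-3*16 + 245)*124 = (-48 + 245)*124 = 197*124 = 24428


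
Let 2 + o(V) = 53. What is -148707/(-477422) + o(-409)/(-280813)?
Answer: 41734510269/134066304086 ≈ 0.31130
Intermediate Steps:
o(V) = 51 (o(V) = -2 + 53 = 51)
-148707/(-477422) + o(-409)/(-280813) = -148707/(-477422) + 51/(-280813) = -148707*(-1/477422) + 51*(-1/280813) = 148707/477422 - 51/280813 = 41734510269/134066304086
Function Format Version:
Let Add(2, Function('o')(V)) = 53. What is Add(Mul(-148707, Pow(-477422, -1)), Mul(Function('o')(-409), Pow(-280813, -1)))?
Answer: Rational(41734510269, 134066304086) ≈ 0.31130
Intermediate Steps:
Function('o')(V) = 51 (Function('o')(V) = Add(-2, 53) = 51)
Add(Mul(-148707, Pow(-477422, -1)), Mul(Function('o')(-409), Pow(-280813, -1))) = Add(Mul(-148707, Pow(-477422, -1)), Mul(51, Pow(-280813, -1))) = Add(Mul(-148707, Rational(-1, 477422)), Mul(51, Rational(-1, 280813))) = Add(Rational(148707, 477422), Rational(-51, 280813)) = Rational(41734510269, 134066304086)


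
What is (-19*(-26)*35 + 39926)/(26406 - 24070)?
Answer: 1788/73 ≈ 24.493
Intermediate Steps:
(-19*(-26)*35 + 39926)/(26406 - 24070) = (494*35 + 39926)/2336 = (17290 + 39926)*(1/2336) = 57216*(1/2336) = 1788/73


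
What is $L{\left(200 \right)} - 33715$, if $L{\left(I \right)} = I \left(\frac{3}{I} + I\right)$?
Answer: $6288$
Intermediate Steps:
$L{\left(I \right)} = I \left(I + \frac{3}{I}\right)$
$L{\left(200 \right)} - 33715 = \left(3 + 200^{2}\right) - 33715 = \left(3 + 40000\right) - 33715 = 40003 - 33715 = 6288$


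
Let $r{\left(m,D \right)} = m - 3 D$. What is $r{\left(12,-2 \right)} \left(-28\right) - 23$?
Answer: $-527$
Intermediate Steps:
$r{\left(12,-2 \right)} \left(-28\right) - 23 = \left(12 - -6\right) \left(-28\right) - 23 = \left(12 + 6\right) \left(-28\right) - 23 = 18 \left(-28\right) - 23 = -504 - 23 = -527$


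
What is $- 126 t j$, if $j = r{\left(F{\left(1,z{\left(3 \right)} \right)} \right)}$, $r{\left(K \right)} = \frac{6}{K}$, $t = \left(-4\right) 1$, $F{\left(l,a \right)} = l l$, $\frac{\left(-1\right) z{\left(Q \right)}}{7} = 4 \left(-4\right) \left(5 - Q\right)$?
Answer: $3024$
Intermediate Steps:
$z{\left(Q \right)} = 560 - 112 Q$ ($z{\left(Q \right)} = - 7 \cdot 4 \left(-4\right) \left(5 - Q\right) = - 7 \left(- 16 \left(5 - Q\right)\right) = - 7 \left(-80 + 16 Q\right) = 560 - 112 Q$)
$F{\left(l,a \right)} = l^{2}$
$t = -4$
$j = 6$ ($j = \frac{6}{1^{2}} = \frac{6}{1} = 6 \cdot 1 = 6$)
$- 126 t j = \left(-126\right) \left(-4\right) 6 = 504 \cdot 6 = 3024$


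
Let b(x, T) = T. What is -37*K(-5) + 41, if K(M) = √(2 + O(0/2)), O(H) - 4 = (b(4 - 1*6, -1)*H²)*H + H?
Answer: 41 - 37*√6 ≈ -49.631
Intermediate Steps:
O(H) = 4 + H - H³ (O(H) = 4 + ((-H²)*H + H) = 4 + (-H³ + H) = 4 + (H - H³) = 4 + H - H³)
K(M) = √6 (K(M) = √(2 + (4 + 0/2 - (0/2)³)) = √(2 + (4 + 0*(½) - (0*(½))³)) = √(2 + (4 + 0 - 1*0³)) = √(2 + (4 + 0 - 1*0)) = √(2 + (4 + 0 + 0)) = √(2 + 4) = √6)
-37*K(-5) + 41 = -37*√6 + 41 = 41 - 37*√6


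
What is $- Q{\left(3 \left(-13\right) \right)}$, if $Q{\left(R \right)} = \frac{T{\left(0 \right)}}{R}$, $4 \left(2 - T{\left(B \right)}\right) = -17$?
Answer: $\frac{25}{156} \approx 0.16026$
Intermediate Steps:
$T{\left(B \right)} = \frac{25}{4}$ ($T{\left(B \right)} = 2 - - \frac{17}{4} = 2 + \frac{17}{4} = \frac{25}{4}$)
$Q{\left(R \right)} = \frac{25}{4 R}$
$- Q{\left(3 \left(-13\right) \right)} = - \frac{25}{4 \cdot 3 \left(-13\right)} = - \frac{25}{4 \left(-39\right)} = - \frac{25 \left(-1\right)}{4 \cdot 39} = \left(-1\right) \left(- \frac{25}{156}\right) = \frac{25}{156}$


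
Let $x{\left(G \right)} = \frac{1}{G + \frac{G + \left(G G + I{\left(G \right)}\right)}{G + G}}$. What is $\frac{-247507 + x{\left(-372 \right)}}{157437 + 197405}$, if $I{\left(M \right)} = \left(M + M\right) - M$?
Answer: $- \frac{68930700}{98823497} \approx -0.69751$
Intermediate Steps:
$I{\left(M \right)} = M$ ($I{\left(M \right)} = 2 M - M = M$)
$x{\left(G \right)} = \frac{1}{G + \frac{G^{2} + 2 G}{2 G}}$ ($x{\left(G \right)} = \frac{1}{G + \frac{G + \left(G G + G\right)}{G + G}} = \frac{1}{G + \frac{G + \left(G^{2} + G\right)}{2 G}} = \frac{1}{G + \left(G + \left(G + G^{2}\right)\right) \frac{1}{2 G}} = \frac{1}{G + \left(G^{2} + 2 G\right) \frac{1}{2 G}} = \frac{1}{G + \frac{G^{2} + 2 G}{2 G}}$)
$\frac{-247507 + x{\left(-372 \right)}}{157437 + 197405} = \frac{-247507 + \frac{2}{2 + 3 \left(-372\right)}}{157437 + 197405} = \frac{-247507 + \frac{2}{2 - 1116}}{354842} = \left(-247507 + \frac{2}{-1114}\right) \frac{1}{354842} = \left(-247507 + 2 \left(- \frac{1}{1114}\right)\right) \frac{1}{354842} = \left(-247507 - \frac{1}{557}\right) \frac{1}{354842} = \left(- \frac{137861400}{557}\right) \frac{1}{354842} = - \frac{68930700}{98823497}$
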